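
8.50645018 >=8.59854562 False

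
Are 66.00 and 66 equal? Yes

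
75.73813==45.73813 False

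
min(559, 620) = 559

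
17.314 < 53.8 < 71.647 True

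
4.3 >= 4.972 False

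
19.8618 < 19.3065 False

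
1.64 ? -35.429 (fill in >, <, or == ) >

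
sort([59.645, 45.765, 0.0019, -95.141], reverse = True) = [59.645, 45.765, 0.0019, -95.141]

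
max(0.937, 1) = 1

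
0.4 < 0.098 False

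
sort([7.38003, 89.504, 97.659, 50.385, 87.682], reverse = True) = [97.659, 89.504, 87.682, 50.385, 7.38003]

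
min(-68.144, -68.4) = -68.4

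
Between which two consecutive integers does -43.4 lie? -44 and -43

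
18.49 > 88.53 False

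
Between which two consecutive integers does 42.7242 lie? 42 and 43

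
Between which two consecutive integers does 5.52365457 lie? 5 and 6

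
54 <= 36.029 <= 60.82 False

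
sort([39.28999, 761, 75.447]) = [39.28999, 75.447, 761]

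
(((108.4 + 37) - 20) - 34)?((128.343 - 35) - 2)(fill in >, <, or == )>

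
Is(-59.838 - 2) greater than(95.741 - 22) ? No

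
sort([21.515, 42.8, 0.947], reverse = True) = [42.8, 21.515, 0.947]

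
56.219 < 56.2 False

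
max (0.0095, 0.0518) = 0.0518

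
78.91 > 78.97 False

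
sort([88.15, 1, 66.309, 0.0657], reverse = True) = [88.15, 66.309, 1, 0.0657]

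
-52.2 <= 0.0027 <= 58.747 True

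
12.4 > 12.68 False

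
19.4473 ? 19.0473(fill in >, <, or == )>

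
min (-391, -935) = -935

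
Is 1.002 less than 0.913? No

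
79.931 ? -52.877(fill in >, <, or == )>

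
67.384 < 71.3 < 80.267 True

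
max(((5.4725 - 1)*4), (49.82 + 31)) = 80.82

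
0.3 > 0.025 True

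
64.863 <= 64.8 False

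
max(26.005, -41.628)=26.005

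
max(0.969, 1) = 1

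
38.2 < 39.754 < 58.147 True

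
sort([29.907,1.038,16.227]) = [1.038,16.227,29.907]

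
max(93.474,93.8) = 93.8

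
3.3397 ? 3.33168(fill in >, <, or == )>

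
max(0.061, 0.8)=0.8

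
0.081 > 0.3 False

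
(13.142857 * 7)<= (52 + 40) True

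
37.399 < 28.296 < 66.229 False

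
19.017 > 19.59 False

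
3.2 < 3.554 True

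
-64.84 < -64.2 True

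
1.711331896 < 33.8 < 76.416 True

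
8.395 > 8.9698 False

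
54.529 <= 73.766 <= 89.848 True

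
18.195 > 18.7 False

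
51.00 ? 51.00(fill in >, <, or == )==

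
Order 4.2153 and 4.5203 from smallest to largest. 4.2153, 4.5203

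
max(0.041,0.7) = 0.7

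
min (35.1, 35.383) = 35.1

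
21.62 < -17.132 False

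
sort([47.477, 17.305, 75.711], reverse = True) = [75.711, 47.477, 17.305]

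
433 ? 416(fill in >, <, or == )>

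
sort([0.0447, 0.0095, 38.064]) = [0.0095, 0.0447, 38.064]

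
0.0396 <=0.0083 False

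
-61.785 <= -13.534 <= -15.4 False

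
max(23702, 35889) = 35889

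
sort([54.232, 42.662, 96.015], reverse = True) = [96.015, 54.232, 42.662]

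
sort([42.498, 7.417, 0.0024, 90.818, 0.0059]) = [0.0024, 0.0059, 7.417, 42.498, 90.818]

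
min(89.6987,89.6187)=89.6187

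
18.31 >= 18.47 False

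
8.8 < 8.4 False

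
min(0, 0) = 0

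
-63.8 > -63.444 False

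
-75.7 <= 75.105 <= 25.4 False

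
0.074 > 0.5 False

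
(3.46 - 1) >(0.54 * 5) False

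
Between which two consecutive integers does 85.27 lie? 85 and 86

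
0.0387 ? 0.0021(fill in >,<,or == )>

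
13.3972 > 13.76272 False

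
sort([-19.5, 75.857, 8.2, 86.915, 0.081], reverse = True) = [86.915, 75.857, 8.2, 0.081, -19.5]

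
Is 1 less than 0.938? No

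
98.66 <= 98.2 False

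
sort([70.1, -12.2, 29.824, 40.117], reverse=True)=[70.1, 40.117, 29.824, -12.2]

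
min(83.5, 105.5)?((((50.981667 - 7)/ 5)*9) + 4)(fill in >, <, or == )>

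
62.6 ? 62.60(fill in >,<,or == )==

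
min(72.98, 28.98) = 28.98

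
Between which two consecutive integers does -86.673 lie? -87 and -86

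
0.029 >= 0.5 False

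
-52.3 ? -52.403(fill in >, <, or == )>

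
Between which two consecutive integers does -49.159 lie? -50 and -49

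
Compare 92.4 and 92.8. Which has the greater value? 92.8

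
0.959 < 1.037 True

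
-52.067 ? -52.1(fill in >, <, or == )>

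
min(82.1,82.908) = 82.1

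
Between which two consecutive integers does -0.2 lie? -1 and 0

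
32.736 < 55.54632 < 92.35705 True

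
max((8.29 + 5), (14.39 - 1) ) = 13.39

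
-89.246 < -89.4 False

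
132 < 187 True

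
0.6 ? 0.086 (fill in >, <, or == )>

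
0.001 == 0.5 False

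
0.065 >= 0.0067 True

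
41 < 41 False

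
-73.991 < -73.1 True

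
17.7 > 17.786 False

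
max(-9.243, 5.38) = 5.38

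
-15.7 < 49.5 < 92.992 True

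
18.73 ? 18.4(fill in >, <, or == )>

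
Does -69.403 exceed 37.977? No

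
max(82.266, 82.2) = 82.266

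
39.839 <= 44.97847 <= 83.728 True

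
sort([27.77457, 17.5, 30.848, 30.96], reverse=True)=[30.96, 30.848, 27.77457, 17.5]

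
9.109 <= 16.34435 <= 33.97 True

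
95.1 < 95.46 True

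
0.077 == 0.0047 False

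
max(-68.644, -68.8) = -68.644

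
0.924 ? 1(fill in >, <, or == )<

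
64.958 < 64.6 False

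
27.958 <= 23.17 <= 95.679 False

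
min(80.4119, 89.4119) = 80.4119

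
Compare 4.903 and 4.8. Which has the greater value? 4.903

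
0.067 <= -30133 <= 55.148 False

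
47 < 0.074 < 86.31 False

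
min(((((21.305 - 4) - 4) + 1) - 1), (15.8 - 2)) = 13.305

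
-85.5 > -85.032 False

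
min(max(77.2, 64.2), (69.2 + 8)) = 77.2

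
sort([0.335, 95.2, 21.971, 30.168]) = [0.335, 21.971, 30.168, 95.2]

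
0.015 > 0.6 False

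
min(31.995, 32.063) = 31.995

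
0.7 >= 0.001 True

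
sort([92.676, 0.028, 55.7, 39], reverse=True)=[92.676, 55.7, 39, 0.028]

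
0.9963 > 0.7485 True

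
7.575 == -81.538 False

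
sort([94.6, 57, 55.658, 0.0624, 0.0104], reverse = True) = [94.6, 57, 55.658, 0.0624, 0.0104]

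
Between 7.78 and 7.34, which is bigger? 7.78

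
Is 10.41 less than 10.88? Yes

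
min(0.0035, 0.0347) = 0.0035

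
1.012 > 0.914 True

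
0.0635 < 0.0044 False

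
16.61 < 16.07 False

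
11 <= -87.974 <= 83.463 False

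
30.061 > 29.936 True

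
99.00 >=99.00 True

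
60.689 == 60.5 False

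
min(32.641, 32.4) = 32.4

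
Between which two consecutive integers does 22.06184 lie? 22 and 23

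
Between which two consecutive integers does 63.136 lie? 63 and 64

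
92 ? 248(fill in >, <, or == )<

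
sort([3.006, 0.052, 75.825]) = [0.052, 3.006, 75.825]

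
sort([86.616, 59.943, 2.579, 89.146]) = [2.579, 59.943, 86.616, 89.146]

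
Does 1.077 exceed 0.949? Yes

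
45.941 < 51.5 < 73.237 True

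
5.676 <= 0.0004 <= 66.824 False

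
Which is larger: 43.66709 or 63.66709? 63.66709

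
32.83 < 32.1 False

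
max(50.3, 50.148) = 50.3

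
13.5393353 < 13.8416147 True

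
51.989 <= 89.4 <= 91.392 True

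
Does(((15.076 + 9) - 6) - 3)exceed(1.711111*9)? No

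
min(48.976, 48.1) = 48.1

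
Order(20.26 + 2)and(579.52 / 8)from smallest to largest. (20.26 + 2),(579.52 / 8)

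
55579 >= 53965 True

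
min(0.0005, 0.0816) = 0.0005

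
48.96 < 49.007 True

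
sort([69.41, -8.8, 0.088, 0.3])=[-8.8, 0.088, 0.3, 69.41]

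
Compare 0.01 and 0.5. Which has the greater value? 0.5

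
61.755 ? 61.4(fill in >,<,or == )>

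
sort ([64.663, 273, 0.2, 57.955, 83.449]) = [0.2, 57.955, 64.663, 83.449, 273]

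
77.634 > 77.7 False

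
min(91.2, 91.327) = 91.2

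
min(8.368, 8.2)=8.2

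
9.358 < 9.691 True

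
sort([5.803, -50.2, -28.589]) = [-50.2, -28.589, 5.803]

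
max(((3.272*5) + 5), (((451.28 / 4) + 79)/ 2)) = 95.91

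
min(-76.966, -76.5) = -76.966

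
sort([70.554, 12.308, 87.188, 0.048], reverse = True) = [87.188, 70.554, 12.308, 0.048]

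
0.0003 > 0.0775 False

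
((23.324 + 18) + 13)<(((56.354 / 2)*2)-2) True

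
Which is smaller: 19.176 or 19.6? 19.176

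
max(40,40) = 40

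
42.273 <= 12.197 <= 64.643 False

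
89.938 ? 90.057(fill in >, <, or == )<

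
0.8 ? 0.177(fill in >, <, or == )>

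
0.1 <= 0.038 False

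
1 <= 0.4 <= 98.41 False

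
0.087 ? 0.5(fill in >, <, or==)<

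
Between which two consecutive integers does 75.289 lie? 75 and 76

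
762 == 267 False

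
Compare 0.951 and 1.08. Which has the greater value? 1.08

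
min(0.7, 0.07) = 0.07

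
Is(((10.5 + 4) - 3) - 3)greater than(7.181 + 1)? Yes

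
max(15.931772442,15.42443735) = 15.931772442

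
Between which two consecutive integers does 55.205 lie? 55 and 56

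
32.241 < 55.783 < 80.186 True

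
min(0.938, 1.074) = 0.938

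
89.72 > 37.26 True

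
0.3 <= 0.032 False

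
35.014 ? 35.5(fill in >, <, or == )<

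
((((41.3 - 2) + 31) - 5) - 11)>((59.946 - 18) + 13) False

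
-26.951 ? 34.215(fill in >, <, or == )<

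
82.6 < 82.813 True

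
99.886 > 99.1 True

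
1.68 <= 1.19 False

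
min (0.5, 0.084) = 0.084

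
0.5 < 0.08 False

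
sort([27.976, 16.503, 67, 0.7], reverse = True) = [67, 27.976, 16.503, 0.7]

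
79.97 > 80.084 False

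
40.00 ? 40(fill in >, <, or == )==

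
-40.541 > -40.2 False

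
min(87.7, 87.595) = 87.595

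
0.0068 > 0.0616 False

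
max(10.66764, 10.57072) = 10.66764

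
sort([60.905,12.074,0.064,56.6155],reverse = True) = [60.905,56.6155,12.074,0.064]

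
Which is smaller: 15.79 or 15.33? 15.33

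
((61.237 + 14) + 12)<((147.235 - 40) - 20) False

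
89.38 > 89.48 False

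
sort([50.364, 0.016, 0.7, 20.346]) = [0.016, 0.7, 20.346, 50.364]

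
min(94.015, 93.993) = 93.993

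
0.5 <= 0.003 False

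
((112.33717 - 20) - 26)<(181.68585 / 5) False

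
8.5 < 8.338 False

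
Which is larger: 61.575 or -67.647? 61.575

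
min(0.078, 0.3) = 0.078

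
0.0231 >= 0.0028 True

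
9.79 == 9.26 False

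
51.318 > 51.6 False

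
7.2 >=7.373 False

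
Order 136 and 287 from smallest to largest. 136, 287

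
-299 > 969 False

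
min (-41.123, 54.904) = -41.123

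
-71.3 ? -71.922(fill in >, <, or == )>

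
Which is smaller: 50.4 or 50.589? 50.4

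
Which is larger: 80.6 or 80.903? 80.903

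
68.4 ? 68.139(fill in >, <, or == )>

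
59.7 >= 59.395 True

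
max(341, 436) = 436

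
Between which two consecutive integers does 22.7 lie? 22 and 23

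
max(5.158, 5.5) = 5.5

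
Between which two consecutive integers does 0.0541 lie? 0 and 1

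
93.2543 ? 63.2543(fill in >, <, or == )>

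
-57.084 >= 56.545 False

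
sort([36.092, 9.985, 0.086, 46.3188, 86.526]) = [0.086, 9.985, 36.092, 46.3188, 86.526]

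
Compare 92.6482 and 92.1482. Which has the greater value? 92.6482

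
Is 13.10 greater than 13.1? No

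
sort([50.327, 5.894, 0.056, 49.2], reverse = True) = [50.327, 49.2, 5.894, 0.056]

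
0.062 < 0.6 True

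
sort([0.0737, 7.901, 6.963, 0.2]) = [0.0737, 0.2, 6.963, 7.901]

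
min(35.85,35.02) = 35.02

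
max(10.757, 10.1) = 10.757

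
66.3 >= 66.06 True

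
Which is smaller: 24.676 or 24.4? 24.4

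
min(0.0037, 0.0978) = 0.0037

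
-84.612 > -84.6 False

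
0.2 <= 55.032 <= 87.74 True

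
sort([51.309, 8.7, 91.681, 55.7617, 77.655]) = [8.7, 51.309, 55.7617, 77.655, 91.681]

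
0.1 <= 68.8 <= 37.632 False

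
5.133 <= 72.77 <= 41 False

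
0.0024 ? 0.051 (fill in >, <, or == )<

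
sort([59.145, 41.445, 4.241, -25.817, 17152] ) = [-25.817, 4.241, 41.445, 59.145, 17152]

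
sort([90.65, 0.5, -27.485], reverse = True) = [90.65, 0.5, -27.485]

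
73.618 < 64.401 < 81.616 False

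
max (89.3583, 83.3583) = 89.3583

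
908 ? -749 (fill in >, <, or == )>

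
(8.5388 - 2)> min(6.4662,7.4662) True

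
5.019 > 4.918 True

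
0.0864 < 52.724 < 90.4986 True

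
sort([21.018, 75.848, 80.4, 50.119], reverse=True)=[80.4, 75.848, 50.119, 21.018]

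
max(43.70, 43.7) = 43.7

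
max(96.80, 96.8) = 96.8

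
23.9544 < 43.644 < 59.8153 True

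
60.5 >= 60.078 True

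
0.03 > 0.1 False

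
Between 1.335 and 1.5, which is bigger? 1.5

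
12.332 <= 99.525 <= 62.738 False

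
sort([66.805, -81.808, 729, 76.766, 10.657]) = [-81.808, 10.657, 66.805, 76.766, 729]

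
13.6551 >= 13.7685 False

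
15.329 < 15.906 True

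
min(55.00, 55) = 55.00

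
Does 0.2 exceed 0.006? Yes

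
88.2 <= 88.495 True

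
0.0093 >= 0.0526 False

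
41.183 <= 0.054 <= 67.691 False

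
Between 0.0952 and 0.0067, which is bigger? 0.0952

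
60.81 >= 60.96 False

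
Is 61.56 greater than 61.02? Yes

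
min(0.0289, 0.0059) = 0.0059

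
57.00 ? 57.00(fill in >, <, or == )==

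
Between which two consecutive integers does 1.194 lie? 1 and 2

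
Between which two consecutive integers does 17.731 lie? 17 and 18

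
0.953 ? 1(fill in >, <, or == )<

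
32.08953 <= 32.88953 True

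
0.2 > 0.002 True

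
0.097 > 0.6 False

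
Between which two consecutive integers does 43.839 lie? 43 and 44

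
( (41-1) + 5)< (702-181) True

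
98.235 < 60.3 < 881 False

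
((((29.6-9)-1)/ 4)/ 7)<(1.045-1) False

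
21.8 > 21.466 True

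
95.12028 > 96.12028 False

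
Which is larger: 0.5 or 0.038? 0.5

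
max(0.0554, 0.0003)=0.0554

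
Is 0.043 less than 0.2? Yes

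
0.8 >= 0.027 True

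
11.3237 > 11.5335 False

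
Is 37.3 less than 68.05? Yes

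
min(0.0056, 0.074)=0.0056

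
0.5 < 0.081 False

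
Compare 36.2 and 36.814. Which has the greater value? 36.814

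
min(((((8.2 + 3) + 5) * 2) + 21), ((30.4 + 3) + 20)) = 53.4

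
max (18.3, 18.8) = 18.8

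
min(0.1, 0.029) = 0.029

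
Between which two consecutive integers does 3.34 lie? 3 and 4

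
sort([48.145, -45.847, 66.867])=[-45.847, 48.145, 66.867]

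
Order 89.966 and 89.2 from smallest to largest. 89.2, 89.966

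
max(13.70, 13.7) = 13.7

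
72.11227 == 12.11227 False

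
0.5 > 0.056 True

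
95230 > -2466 True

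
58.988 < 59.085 True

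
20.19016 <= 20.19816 True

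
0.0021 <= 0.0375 True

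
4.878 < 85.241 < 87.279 True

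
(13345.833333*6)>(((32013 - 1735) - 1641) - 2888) True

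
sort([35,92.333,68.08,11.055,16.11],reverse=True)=[92.333,68.08,35,16.11,11.055]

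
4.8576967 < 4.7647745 False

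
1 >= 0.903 True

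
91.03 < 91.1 True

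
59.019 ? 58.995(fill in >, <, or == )>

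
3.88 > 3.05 True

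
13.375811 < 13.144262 False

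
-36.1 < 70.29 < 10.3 False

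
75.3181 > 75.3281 False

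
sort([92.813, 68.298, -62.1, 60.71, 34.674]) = [-62.1, 34.674, 60.71, 68.298, 92.813]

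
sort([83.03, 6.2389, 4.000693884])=[4.000693884, 6.2389, 83.03]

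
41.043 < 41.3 True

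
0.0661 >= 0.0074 True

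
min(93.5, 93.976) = 93.5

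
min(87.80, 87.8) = 87.80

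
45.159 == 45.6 False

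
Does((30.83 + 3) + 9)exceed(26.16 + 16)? Yes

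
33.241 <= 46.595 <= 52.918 True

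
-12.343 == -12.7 False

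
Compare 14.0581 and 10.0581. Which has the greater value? 14.0581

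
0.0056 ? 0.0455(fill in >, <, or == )<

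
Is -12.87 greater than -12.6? No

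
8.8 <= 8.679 False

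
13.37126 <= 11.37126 False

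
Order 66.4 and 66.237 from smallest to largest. 66.237, 66.4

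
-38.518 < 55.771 True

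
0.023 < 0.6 True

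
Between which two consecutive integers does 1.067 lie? 1 and 2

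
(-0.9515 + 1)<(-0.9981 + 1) False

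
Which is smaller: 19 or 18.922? 18.922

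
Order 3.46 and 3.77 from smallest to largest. 3.46, 3.77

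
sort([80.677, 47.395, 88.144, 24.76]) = [24.76, 47.395, 80.677, 88.144]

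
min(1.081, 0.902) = 0.902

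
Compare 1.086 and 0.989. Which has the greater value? 1.086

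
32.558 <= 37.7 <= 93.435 True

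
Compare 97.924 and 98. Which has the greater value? 98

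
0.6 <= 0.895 True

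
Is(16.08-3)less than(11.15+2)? Yes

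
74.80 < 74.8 False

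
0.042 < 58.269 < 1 False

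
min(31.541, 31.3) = 31.3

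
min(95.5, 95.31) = 95.31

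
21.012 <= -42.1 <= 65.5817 False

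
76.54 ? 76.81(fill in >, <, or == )<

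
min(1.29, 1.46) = 1.29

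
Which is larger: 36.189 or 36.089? 36.189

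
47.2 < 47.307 True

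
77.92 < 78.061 True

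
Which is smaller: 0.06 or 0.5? 0.06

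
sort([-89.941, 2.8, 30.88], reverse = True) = [30.88, 2.8, -89.941]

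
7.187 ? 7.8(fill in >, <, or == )<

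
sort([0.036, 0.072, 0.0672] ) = [0.036, 0.0672, 0.072]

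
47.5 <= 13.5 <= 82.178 False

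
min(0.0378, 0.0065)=0.0065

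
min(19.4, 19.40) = 19.4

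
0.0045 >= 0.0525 False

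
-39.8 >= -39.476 False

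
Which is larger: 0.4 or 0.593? 0.593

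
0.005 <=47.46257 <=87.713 True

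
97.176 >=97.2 False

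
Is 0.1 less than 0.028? No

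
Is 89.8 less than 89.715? No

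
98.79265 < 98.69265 False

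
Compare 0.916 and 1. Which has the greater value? 1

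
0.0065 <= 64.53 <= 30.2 False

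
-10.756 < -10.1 True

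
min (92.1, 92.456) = 92.1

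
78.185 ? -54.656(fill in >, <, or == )>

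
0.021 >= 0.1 False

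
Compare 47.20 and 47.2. They are equal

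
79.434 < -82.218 False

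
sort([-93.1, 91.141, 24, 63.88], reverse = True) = [91.141, 63.88, 24, -93.1]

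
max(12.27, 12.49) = 12.49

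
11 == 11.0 True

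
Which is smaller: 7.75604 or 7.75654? 7.75604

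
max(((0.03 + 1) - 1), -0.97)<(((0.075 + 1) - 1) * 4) True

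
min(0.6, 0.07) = 0.07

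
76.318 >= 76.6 False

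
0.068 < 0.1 True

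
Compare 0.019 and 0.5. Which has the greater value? 0.5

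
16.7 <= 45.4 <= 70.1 True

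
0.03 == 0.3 False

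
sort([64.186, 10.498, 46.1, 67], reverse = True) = [67, 64.186, 46.1, 10.498]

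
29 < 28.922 False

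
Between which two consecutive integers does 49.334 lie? 49 and 50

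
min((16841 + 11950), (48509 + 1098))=28791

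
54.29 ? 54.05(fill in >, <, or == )>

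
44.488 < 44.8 True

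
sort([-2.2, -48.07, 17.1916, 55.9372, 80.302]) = [-48.07, -2.2, 17.1916, 55.9372, 80.302]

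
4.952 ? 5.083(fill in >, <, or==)<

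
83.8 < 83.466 False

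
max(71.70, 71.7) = 71.7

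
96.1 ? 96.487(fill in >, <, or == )<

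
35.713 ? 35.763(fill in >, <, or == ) <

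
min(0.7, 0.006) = 0.006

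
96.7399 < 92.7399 False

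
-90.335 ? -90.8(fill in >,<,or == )>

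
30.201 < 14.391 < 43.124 False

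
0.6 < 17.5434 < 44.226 True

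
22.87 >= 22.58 True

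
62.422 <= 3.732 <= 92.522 False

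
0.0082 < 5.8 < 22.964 True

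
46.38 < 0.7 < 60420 False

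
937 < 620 False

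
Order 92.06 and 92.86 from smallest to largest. 92.06, 92.86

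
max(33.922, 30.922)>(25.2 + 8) True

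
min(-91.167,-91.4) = -91.4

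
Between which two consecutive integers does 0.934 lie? 0 and 1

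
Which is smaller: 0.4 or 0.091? 0.091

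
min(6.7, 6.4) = 6.4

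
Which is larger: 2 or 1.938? 2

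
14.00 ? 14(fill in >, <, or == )==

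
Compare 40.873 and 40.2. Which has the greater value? 40.873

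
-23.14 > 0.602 False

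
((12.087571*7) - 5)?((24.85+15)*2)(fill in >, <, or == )<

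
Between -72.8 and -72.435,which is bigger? -72.435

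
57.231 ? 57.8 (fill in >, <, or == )<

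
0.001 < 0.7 True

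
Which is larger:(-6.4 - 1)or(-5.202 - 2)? (-5.202 - 2)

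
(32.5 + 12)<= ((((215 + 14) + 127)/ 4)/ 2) True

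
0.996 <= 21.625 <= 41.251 True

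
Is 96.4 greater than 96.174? Yes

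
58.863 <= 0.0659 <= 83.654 False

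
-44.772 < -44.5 True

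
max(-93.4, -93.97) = -93.4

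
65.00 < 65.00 False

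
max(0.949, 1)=1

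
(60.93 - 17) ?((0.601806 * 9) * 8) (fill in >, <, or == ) >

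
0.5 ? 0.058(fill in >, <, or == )>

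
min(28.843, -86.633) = -86.633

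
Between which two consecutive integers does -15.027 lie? -16 and -15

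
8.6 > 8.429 True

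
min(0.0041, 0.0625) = 0.0041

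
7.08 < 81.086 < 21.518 False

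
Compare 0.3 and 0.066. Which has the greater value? 0.3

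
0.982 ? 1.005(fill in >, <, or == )<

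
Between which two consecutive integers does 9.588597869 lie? 9 and 10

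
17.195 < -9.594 False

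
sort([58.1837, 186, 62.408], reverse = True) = [186, 62.408, 58.1837]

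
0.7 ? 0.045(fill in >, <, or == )>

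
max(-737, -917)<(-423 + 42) True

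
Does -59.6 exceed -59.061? No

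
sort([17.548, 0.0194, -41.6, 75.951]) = [-41.6, 0.0194, 17.548, 75.951]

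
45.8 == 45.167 False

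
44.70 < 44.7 False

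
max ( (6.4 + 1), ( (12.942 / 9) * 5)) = 7.4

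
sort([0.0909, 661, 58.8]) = [0.0909, 58.8, 661]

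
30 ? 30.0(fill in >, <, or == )==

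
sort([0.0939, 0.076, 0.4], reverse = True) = [0.4, 0.0939, 0.076]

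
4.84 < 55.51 True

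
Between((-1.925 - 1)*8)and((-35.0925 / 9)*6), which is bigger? ((-35.0925 / 9)*6)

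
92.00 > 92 False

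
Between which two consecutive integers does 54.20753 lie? 54 and 55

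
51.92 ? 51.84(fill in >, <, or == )>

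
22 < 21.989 False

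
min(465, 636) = 465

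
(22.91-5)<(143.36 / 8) True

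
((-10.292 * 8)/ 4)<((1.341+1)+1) True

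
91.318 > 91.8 False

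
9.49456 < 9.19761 False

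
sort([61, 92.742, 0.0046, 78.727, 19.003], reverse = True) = [92.742, 78.727, 61, 19.003, 0.0046]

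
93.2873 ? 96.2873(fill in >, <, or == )<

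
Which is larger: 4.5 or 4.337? 4.5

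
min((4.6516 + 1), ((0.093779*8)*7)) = 5.251624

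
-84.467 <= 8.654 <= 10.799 True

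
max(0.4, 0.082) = 0.4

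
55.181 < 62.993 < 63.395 True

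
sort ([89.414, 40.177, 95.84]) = [40.177, 89.414, 95.84]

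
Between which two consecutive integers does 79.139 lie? 79 and 80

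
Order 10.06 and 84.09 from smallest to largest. 10.06,84.09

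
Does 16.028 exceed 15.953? Yes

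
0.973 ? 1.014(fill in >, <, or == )<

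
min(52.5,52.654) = 52.5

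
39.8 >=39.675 True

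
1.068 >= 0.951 True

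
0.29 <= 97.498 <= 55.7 False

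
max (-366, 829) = 829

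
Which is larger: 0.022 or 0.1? 0.1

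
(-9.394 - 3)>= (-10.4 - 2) True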